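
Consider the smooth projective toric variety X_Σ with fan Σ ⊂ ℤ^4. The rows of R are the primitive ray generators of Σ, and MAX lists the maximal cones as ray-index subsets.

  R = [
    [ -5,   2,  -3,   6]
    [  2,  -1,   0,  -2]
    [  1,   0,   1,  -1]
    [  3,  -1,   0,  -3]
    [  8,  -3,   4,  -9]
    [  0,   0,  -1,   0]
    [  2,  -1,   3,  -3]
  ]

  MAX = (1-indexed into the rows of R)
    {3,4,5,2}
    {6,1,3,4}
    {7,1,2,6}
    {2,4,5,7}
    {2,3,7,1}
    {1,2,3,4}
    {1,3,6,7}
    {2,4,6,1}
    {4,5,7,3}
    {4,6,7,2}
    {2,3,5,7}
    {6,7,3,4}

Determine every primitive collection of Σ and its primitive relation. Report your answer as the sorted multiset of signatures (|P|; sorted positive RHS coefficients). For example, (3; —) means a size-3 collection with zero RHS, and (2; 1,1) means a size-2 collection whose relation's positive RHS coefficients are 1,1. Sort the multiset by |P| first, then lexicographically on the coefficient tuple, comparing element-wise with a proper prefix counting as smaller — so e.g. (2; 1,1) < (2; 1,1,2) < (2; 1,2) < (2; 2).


The 5 primitive collections of Σ (r=7, n=4):

  {1,5}:  v_{1} + v_{5} = v_{2} + v_{3}  ⇒ sig = (2; 1,1)
  {5,6}:  v_{5} + v_{6} = 2·v_{4} + v_{7}  ⇒ sig = (2; 1,2)
  {1,4,7}:  v_{1} + v_{4} + v_{7} = 0  ⇒ sig = (3; —)
  {2,3,6}:  v_{2} + v_{3} + v_{6} = v_{4}  ⇒ sig = (3; 1)
  {2,3,4,7}:  v_{2} + v_{3} + v_{4} + v_{7} = v_{5}  ⇒ sig = (4; 1)

Sorted signature multiset PRS(X):
    (2; 1,1)
    (2; 1,2)
    (3; —)
    (3; 1)
    (4; 1)


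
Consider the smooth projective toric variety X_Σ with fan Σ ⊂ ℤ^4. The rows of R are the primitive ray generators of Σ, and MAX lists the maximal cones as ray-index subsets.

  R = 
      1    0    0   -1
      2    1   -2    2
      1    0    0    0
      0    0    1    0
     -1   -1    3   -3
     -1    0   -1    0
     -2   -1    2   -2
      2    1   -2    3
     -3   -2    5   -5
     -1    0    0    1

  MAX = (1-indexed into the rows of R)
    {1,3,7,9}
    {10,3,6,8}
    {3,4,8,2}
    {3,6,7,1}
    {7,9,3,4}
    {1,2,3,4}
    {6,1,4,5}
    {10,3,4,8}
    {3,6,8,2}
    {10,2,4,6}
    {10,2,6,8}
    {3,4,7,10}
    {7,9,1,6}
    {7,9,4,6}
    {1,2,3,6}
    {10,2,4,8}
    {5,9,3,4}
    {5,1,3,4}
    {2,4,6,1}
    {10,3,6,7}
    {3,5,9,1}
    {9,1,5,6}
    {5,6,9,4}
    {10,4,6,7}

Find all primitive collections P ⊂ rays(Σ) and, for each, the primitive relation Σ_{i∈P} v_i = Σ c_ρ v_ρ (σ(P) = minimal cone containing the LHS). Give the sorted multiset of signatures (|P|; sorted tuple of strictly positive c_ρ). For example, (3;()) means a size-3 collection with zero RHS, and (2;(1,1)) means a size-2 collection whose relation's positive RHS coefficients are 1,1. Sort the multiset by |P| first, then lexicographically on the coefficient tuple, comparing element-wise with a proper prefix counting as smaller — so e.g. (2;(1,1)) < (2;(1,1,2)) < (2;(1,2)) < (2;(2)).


Primitive collections (18):

  P={1,10}:  v_{1} + v_{10} = 0 — sig = (2;())
  P={2,7}:  v_{2} + v_{7} = 0 — sig = (2;())
  P={2,9}:  v_{2} + v_{9} = v_{5} — sig = (2;(1))
  P={5,7}:  v_{5} + v_{7} = v_{9} — sig = (2;(1))
  P={1,8}:  v_{1} + v_{8} = v_{2} + v_{3} — sig = (2;(1,1))
  P={2,5}:  v_{2} + v_{5} = v_{1} + v_{4} — sig = (2;(1,1))
  P={5,8}:  v_{5} + v_{8} = v_{3} + v_{4} — sig = (2;(1,1))
  P={5,10}:  v_{5} + v_{10} = v_{4} + v_{7} — sig = (2;(1,1))
  P={7,8}:  v_{7} + v_{8} = v_{3} + v_{10} — sig = (2;(1,1))
  P={8,9}:  v_{8} + v_{9} = v_{3} + v_{4} + v_{7} — sig = (2;(1,1,1))
  P={9,10}:  v_{9} + v_{10} = v_{4} + 2·v_{7} — sig = (2;(1,2))
  P={3,4,6}:  v_{3} + v_{4} + v_{6} = 0 — sig = (3;())
  P={1,4,7}:  v_{1} + v_{4} + v_{7} = v_{5} — sig = (3;(1))
  P={2,3,10}:  v_{2} + v_{3} + v_{10} = v_{8} — sig = (3;(1))
  P={3,5,6}:  v_{3} + v_{5} + v_{6} = v_{1} + v_{7} — sig = (3;(1,1))
  P={4,6,8}:  v_{4} + v_{6} + v_{8} = v_{2} + v_{10} — sig = (3;(1,1))
  P={3,6,9}:  v_{3} + v_{6} + v_{9} = v_{1} + 2·v_{7} — sig = (3;(1,2))
  P={1,4,9}:  v_{1} + v_{4} + v_{9} = 2·v_{5} — sig = (3;(2))

Signatures (|P|; sorted positive RHS coefficients), sorted:
    |P|=2: 11 collections, coeffs (), (), (1), (1), (1,1), (1,1), (1,1), (1,1), (1,1), (1,1,1), (1,2)
    |P|=3: 7 collections, coeffs (), (1), (1), (1,1), (1,1), (1,2), (2)


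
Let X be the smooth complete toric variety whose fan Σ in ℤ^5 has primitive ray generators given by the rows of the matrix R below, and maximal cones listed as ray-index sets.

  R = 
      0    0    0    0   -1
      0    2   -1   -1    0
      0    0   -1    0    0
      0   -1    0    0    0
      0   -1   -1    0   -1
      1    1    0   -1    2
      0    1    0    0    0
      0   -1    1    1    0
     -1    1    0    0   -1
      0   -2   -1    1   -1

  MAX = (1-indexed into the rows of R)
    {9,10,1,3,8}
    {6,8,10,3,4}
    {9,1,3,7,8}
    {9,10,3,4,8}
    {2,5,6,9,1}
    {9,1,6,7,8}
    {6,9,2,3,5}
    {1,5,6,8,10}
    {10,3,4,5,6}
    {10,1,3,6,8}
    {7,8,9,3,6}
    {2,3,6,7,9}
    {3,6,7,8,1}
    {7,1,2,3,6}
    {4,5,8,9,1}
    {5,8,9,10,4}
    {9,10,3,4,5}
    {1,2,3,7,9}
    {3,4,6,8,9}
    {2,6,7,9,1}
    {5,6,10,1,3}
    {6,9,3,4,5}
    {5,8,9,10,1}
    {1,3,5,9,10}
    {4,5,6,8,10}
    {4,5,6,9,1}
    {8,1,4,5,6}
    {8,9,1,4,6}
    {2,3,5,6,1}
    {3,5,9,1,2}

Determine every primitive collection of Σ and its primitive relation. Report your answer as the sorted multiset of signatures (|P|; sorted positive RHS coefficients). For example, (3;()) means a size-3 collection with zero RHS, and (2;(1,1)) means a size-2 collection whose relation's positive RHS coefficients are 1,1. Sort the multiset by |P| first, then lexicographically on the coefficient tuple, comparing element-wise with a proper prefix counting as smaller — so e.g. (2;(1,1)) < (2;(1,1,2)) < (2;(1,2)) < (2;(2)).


12 collections generate NE(X_Σ); each relation:

  P = {4,7}:  v_{4} + v_{7} = 0  →  sig = (2;())
  P = {2,8}:  v_{2} + v_{8} = v_{7}  →  sig = (2;(1))
  P = {5,7}:  v_{5} + v_{7} = v_{1} + v_{3}  →  sig = (2;(1,1))
  P = {2,4}:  v_{2} + v_{4} = v_{5} + v_{6} + v_{9}  →  sig = (2;(1,1,1))
  P = {7,10}:  v_{7} + v_{10} = v_{1} + 2·v_{3} + v_{8}  →  sig = (2;(1,1,2))
  P = {2,10}:  v_{2} + v_{10} = v_{1} + 2·v_{3}  →  sig = (2;(1,2))
  P = {1,3,4}:  v_{1} + v_{3} + v_{4} = v_{5}  →  sig = (3;(1))
  P = {3,5,8}:  v_{3} + v_{5} + v_{8} = v_{10}  →  sig = (3;(1))
  P = {6,9,10}:  v_{6} + v_{9} + v_{10} = v_{3}  →  sig = (3;(1))
  P = {1,4,10}:  v_{1} + v_{4} + v_{10} = 2·v_{5} + v_{8}  →  sig = (3;(1,2))
  P = {5,6,8,9}:  v_{5} + v_{6} + v_{8} + v_{9} = 0  →  sig = (4;())
  P = {1,3,6,9}:  v_{1} + v_{3} + v_{6} + v_{9} = v_{2}  →  sig = (4;(1))

Signatures (|P|; sorted positive RHS coefficients), sorted:
[(2;()), (2;(1)), (2;(1,1)), (2;(1,1,1)), (2;(1,1,2)), (2;(1,2)), (3;(1)), (3;(1)), (3;(1)), (3;(1,2)), (4;()), (4;(1))]


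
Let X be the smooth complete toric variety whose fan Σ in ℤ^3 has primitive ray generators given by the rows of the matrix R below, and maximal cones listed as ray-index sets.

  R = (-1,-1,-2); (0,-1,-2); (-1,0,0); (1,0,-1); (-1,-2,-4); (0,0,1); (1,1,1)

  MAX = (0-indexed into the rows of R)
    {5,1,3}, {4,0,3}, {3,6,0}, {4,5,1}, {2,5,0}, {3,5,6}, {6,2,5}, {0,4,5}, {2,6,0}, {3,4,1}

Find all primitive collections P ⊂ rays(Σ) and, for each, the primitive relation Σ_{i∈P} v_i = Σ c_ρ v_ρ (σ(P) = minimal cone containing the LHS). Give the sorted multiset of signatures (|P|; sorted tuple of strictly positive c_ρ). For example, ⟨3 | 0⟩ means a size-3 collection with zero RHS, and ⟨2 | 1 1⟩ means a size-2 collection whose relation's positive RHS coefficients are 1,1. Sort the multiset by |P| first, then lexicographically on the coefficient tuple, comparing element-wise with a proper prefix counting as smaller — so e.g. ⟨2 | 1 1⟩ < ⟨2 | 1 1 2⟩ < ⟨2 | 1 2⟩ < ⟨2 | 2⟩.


Σ has 9 primitive collections:

  {0,1}:  v_{0} + v_{1} = v_{4}  so sig = ⟨2 | 1⟩
  {1,2}:  v_{1} + v_{2} = v_{0}  so sig = ⟨2 | 1⟩
  {1,6}:  v_{1} + v_{6} = v_{3}  so sig = ⟨2 | 1⟩
  {2,3}:  v_{2} + v_{3} = v_{0} + v_{6}  so sig = ⟨2 | 1 1⟩
  {4,6}:  v_{4} + v_{6} = v_{0} + v_{3}  so sig = ⟨2 | 1 1⟩
  {2,4}:  v_{2} + v_{4} = 2·v_{0}  so sig = ⟨2 | 2⟩
  {0,5,6}:  v_{0} + v_{5} + v_{6} = 0  so sig = ⟨3 | 0⟩
  {0,3,5}:  v_{0} + v_{3} + v_{5} = v_{1}  so sig = ⟨3 | 1⟩
  {3,4,5}:  v_{3} + v_{4} + v_{5} = 2·v_{1}  so sig = ⟨3 | 2⟩

Hence PRS(X_Σ) =
{ ⟨2 | 1⟩ ×3,  ⟨2 | 1 1⟩ ×2,  ⟨2 | 2⟩,  ⟨3 | 0⟩,  ⟨3 | 1⟩,  ⟨3 | 2⟩ }


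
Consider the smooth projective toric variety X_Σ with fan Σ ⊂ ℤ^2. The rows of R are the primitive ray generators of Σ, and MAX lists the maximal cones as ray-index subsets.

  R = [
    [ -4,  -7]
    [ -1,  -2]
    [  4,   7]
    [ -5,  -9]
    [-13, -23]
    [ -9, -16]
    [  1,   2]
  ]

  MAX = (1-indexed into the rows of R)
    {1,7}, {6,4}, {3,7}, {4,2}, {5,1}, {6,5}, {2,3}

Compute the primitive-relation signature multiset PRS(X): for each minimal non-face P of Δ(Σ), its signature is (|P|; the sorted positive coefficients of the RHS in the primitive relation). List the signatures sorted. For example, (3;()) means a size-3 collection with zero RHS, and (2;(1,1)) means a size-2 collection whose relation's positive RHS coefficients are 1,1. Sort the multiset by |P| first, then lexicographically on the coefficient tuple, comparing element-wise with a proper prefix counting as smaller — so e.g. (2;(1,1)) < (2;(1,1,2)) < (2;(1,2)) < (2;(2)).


|primitive collections| = 14. Relations:

  • {1,3}:  v_{1} + v_{3} = 0  ⇒ sig = (2;())
  • {2,7}:  v_{2} + v_{7} = 0  ⇒ sig = (2;())
  • {1,2}:  v_{1} + v_{2} = v_{4}  ⇒ sig = (2;(1))
  • {1,4}:  v_{1} + v_{4} = v_{6}  ⇒ sig = (2;(1))
  • {1,6}:  v_{1} + v_{6} = v_{5}  ⇒ sig = (2;(1))
  • {3,4}:  v_{3} + v_{4} = v_{2}  ⇒ sig = (2;(1))
  • {3,5}:  v_{3} + v_{5} = v_{6}  ⇒ sig = (2;(1))
  • {3,6}:  v_{3} + v_{6} = v_{4}  ⇒ sig = (2;(1))
  • {4,7}:  v_{4} + v_{7} = v_{1}  ⇒ sig = (2;(1))
  • {2,5}:  v_{2} + v_{5} = v_{4} + v_{6}  ⇒ sig = (2;(1,1))
  • {2,6}:  v_{2} + v_{6} = 2·v_{4}  ⇒ sig = (2;(2))
  • {4,5}:  v_{4} + v_{5} = 2·v_{6}  ⇒ sig = (2;(2))
  • {6,7}:  v_{6} + v_{7} = 2·v_{1}  ⇒ sig = (2;(2))
  • {5,7}:  v_{5} + v_{7} = 3·v_{1}  ⇒ sig = (2;(3))

Sorted signature multiset PRS(X):
    (2;())
    (2;())
    (2;(1))
    (2;(1))
    (2;(1))
    (2;(1))
    (2;(1))
    (2;(1))
    (2;(1))
    (2;(1,1))
    (2;(2))
    (2;(2))
    (2;(2))
    (2;(3))


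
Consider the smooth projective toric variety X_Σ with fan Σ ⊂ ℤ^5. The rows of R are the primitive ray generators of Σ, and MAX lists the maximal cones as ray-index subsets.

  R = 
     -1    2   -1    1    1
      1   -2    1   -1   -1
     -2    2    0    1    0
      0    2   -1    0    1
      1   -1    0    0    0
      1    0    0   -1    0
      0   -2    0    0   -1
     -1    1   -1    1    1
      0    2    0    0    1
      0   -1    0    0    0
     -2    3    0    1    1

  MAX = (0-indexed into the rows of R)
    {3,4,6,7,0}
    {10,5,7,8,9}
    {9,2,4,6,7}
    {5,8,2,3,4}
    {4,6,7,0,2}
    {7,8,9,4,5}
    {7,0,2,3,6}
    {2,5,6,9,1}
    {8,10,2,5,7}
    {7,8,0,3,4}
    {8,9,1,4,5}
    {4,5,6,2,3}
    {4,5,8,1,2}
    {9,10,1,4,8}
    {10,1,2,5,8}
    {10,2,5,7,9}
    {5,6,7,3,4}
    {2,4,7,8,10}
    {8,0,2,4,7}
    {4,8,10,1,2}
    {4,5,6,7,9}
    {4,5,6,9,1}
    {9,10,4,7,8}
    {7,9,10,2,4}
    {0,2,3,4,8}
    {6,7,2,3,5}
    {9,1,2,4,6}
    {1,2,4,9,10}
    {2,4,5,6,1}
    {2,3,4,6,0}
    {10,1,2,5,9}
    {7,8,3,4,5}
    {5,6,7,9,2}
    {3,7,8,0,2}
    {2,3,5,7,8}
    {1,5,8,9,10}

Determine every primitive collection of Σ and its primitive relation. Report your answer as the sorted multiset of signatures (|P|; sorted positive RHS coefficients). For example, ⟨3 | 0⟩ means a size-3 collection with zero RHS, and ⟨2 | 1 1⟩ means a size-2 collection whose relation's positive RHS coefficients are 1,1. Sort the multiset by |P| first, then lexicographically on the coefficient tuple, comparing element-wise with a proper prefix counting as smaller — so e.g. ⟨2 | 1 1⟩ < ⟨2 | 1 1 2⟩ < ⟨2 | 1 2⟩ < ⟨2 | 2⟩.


Δ(Σ) — 11 vertices, 15 min non-faces:

  P = {0,1}:  v_{0} + v_{1} = 0  ⇒ sig = ⟨2 | 0⟩
  P = {6,8}:  v_{6} + v_{8} = 0  ⇒ sig = ⟨2 | 0⟩
  P = {0,5}:  v_{0} + v_{5} = v_{3}  ⇒ sig = ⟨2 | 1⟩
  P = {0,9}:  v_{0} + v_{9} = v_{7}  ⇒ sig = ⟨2 | 1⟩
  P = {1,3}:  v_{1} + v_{3} = v_{5}  ⇒ sig = ⟨2 | 1⟩
  P = {1,7}:  v_{1} + v_{7} = v_{9}  ⇒ sig = ⟨2 | 1⟩
  P = {3,9}:  v_{3} + v_{9} = v_{5} + v_{7}  ⇒ sig = ⟨2 | 1 1⟩
  P = {6,10}:  v_{6} + v_{10} = v_{2} + v_{9}  ⇒ sig = ⟨2 | 1 1⟩
  P = {0,10}:  v_{0} + v_{10} = v_{2} + v_{7} + v_{8}  ⇒ sig = ⟨2 | 1 1 1⟩
  P = {3,10}:  v_{3} + v_{10} = v_{2} + v_{5} + v_{7} + v_{8}  ⇒ sig = ⟨2 | 1 1 1 1⟩
  P = {2,8,9}:  v_{2} + v_{8} + v_{9} = v_{10}  ⇒ sig = ⟨3 | 1⟩
  P = {4,5,10}:  v_{4} + v_{5} + v_{10} = v_{8}  ⇒ sig = ⟨3 | 1⟩
  P = {2,4,5,9}:  v_{2} + v_{4} + v_{5} + v_{9} = 0  ⇒ sig = ⟨4 | 0⟩
  P = {2,4,5,7}:  v_{2} + v_{4} + v_{5} + v_{7} = v_{0}  ⇒ sig = ⟨4 | 1⟩
  P = {2,3,4,7}:  v_{2} + v_{3} + v_{4} + v_{7} = 2·v_{0}  ⇒ sig = ⟨4 | 2⟩

so the primitive-relation signature multiset is
[⟨2 | 0⟩, ⟨2 | 0⟩, ⟨2 | 1⟩, ⟨2 | 1⟩, ⟨2 | 1⟩, ⟨2 | 1⟩, ⟨2 | 1 1⟩, ⟨2 | 1 1⟩, ⟨2 | 1 1 1⟩, ⟨2 | 1 1 1 1⟩, ⟨3 | 1⟩, ⟨3 | 1⟩, ⟨4 | 0⟩, ⟨4 | 1⟩, ⟨4 | 2⟩]


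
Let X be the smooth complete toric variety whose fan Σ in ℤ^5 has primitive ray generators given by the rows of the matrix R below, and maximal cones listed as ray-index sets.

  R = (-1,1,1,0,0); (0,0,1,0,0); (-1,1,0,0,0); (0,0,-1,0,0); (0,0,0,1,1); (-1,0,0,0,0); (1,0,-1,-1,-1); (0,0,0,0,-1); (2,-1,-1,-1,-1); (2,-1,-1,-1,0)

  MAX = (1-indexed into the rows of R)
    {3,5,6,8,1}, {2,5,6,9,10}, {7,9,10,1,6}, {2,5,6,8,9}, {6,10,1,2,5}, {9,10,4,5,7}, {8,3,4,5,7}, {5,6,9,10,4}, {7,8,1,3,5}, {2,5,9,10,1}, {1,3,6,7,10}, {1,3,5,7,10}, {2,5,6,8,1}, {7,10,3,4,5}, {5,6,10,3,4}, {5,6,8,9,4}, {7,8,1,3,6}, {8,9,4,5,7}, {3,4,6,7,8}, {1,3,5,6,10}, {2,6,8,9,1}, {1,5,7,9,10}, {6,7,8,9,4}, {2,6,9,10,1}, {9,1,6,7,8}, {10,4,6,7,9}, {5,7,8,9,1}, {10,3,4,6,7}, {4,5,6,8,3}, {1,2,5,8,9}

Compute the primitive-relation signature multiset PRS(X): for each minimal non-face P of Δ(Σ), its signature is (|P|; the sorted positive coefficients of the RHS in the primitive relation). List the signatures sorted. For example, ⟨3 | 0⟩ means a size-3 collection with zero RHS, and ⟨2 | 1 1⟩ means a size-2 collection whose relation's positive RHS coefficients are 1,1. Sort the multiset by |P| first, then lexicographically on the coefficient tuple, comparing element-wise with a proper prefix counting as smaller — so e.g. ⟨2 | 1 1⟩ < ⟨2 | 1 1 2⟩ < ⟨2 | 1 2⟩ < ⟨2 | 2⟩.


Δ(Σ) — 10 vertices, 8 min non-faces:

  • {2,4}:  v_{2} + v_{4} = 0 — sig = ⟨2 | 0⟩
  • {1,4}:  v_{1} + v_{4} = v_{3} — sig = ⟨2 | 1⟩
  • {2,3}:  v_{2} + v_{3} = v_{1} — sig = ⟨2 | 1⟩
  • {3,9}:  v_{3} + v_{9} = v_{7} — sig = ⟨2 | 1⟩
  • {8,10}:  v_{8} + v_{10} = v_{9} — sig = ⟨2 | 1⟩
  • {2,7}:  v_{2} + v_{7} = v_{1} + v_{9} — sig = ⟨2 | 1 1⟩
  • {5,6,7}:  v_{5} + v_{6} + v_{7} = v_{4} — sig = ⟨3 | 1⟩
  • {1,5,6,9}:  v_{1} + v_{5} + v_{6} + v_{9} = 0 — sig = ⟨4 | 0⟩

Hence PRS(X_Σ) =
[⟨2 | 0⟩, ⟨2 | 1⟩, ⟨2 | 1⟩, ⟨2 | 1⟩, ⟨2 | 1⟩, ⟨2 | 1 1⟩, ⟨3 | 1⟩, ⟨4 | 0⟩]


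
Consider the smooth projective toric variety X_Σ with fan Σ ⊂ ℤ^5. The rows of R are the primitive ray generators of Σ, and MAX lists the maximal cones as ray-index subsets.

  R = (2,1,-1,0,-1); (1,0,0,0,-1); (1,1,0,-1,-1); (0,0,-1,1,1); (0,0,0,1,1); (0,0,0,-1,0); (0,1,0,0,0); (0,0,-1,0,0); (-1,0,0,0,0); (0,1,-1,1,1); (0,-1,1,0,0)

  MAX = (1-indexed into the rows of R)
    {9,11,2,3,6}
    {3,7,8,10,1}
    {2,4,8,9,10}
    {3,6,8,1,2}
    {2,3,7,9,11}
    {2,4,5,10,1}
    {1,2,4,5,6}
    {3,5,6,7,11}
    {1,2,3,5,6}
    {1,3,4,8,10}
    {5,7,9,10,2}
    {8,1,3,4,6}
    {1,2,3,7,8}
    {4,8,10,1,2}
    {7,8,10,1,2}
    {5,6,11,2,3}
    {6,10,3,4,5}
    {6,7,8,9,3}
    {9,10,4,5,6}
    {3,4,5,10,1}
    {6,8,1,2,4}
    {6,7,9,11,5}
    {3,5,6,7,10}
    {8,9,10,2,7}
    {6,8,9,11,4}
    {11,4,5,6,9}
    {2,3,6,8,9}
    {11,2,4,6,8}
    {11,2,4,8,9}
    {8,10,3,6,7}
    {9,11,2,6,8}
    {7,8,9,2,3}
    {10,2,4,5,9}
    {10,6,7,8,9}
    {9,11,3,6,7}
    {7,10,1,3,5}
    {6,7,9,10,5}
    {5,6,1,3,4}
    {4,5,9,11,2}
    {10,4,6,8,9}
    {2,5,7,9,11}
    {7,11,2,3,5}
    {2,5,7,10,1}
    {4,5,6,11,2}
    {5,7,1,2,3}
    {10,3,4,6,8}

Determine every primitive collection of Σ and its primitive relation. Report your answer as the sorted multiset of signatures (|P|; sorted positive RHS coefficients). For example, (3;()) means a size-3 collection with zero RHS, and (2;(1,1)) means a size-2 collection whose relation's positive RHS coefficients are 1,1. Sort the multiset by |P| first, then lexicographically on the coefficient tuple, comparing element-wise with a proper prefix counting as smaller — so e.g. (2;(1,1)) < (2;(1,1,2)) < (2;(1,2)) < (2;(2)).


|primitive collections| = 19. Relations:

  P={4,7}:  v_{4} + v_{7} = v_{10} — sig = (2;(1))
  P={5,8}:  v_{5} + v_{8} = v_{4} — sig = (2;(1))
  P={10,11}:  v_{10} + v_{11} = v_{5} — sig = (2;(1))
  P={1,9}:  v_{1} + v_{9} = v_{2} + v_{7} + v_{8} — sig = (2;(1,1,1))
  P={1,11}:  v_{1} + v_{11} = 2·v_{2} + v_{5} + v_{6} — sig = (2;(1,1,2))
  P={7,8,11}:  v_{7} + v_{8} + v_{11} = 0 — sig = (3;())
  P={2,3,4}:  v_{2} + v_{3} + v_{4} = v_{1} — sig = (3;(1))
  P={2,6,7}:  v_{2} + v_{6} + v_{7} = v_{3} — sig = (3;(1))
  P={3,5,9}:  v_{3} + v_{5} + v_{9} = v_{7} — sig = (3;(1))
  P={2,3,10}:  v_{2} + v_{3} + v_{10} = v_{1} + v_{7} — sig = (3;(1,1))
  P={2,6,10}:  v_{2} + v_{6} + v_{10} = v_{3} + v_{4} — sig = (3;(1,1))
  P={3,4,9}:  v_{3} + v_{4} + v_{9} = v_{7} + v_{8} — sig = (3;(1,1))
  P={3,8,11}:  v_{3} + v_{8} + v_{11} = v_{2} + v_{6} — sig = (3;(1,1))
  P={3,4,11}:  v_{3} + v_{4} + v_{11} = v_{2} + v_{5} + v_{6} — sig = (3;(1,1,1))
  P={1,6,7}:  v_{1} + v_{6} + v_{7} = 2·v_{3} + v_{4} — sig = (3;(1,2))
  P={3,9,10}:  v_{3} + v_{9} + v_{10} = 2·v_{7} + v_{8} — sig = (3;(1,2))
  P={1,6,10}:  v_{1} + v_{6} + v_{10} = 2·v_{3} + 2·v_{4} — sig = (3;(2,2))
  P={2,5,6,9}:  v_{2} + v_{5} + v_{6} + v_{9} = 0 — sig = (4;())
  P={2,4,6,9}:  v_{2} + v_{4} + v_{6} + v_{9} = v_{8} — sig = (4;(1))

Signatures (|P|; sorted positive RHS coefficients), sorted:
    (2;(1))
    (2;(1))
    (2;(1))
    (2;(1,1,1))
    (2;(1,1,2))
    (3;())
    (3;(1))
    (3;(1))
    (3;(1))
    (3;(1,1))
    (3;(1,1))
    (3;(1,1))
    (3;(1,1))
    (3;(1,1,1))
    (3;(1,2))
    (3;(1,2))
    (3;(2,2))
    (4;())
    (4;(1))


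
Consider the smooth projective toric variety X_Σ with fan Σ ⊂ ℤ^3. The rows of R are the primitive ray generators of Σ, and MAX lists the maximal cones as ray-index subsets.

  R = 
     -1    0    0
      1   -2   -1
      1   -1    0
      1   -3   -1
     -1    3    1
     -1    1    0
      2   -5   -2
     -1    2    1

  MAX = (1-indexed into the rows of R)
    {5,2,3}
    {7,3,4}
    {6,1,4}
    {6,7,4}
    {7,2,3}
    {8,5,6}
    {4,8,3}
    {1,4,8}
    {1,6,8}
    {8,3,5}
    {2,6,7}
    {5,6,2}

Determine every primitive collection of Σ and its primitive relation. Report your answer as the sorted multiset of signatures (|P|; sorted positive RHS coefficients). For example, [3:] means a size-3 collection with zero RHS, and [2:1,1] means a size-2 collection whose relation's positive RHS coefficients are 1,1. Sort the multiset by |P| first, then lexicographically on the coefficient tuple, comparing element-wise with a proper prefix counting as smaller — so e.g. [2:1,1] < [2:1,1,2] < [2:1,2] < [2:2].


|primitive collections| = 11. Relations:

  P = {2,8}:  v_{2} + v_{8} = 0 — sig = [2:]
  P = {3,6}:  v_{3} + v_{6} = 0 — sig = [2:]
  P = {4,5}:  v_{4} + v_{5} = 0 — sig = [2:]
  P = {2,4}:  v_{2} + v_{4} = v_{7} — sig = [2:1]
  P = {5,7}:  v_{5} + v_{7} = v_{2} — sig = [2:1]
  P = {7,8}:  v_{7} + v_{8} = v_{4} — sig = [2:1]
  P = {1,2}:  v_{1} + v_{2} = v_{4} + v_{6} — sig = [2:1,1]
  P = {1,3}:  v_{1} + v_{3} = v_{4} + v_{8} — sig = [2:1,1]
  P = {1,5}:  v_{1} + v_{5} = v_{6} + v_{8} — sig = [2:1,1]
  P = {1,7}:  v_{1} + v_{7} = 2·v_{4} + v_{6} — sig = [2:1,2]
  P = {4,6,8}:  v_{4} + v_{6} + v_{8} = v_{1} — sig = [3:1]

so the primitive-relation signature multiset is
[[2:], [2:], [2:], [2:1], [2:1], [2:1], [2:1,1], [2:1,1], [2:1,1], [2:1,2], [3:1]]


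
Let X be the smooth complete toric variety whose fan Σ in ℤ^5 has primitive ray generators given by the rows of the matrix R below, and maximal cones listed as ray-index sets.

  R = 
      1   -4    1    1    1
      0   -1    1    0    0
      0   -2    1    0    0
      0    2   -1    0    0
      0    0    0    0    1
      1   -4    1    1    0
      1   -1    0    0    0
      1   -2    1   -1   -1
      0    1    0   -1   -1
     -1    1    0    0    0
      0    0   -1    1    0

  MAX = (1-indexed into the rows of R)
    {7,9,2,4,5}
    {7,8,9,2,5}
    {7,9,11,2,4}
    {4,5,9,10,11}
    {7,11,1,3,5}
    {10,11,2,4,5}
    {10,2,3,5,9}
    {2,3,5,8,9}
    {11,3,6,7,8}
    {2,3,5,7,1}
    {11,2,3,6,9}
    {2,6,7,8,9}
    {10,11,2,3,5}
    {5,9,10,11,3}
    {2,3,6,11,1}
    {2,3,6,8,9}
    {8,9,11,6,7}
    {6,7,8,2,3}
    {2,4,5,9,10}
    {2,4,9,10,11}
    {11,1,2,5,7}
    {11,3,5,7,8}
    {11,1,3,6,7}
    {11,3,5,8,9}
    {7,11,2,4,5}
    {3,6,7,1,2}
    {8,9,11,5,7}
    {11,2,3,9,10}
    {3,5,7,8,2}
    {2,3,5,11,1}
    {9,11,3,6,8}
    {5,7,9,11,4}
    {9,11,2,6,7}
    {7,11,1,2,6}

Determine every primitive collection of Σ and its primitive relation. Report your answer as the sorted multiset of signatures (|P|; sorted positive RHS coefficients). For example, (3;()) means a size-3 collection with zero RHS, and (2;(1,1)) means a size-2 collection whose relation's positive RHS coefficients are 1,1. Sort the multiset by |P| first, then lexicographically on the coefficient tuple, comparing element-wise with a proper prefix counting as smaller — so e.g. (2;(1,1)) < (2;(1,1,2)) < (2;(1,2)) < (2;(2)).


Primitive collections (15):

  P = {3,4}:  v_{3} + v_{4} = 0  ⟹  sig = (2;())
  P = {7,10}:  v_{7} + v_{10} = 0  ⟹  sig = (2;())
  P = {5,6}:  v_{5} + v_{6} = v_{1}  ⟹  sig = (2;(1))
  P = {1,9}:  v_{1} + v_{9} = v_{3} + v_{7}  ⟹  sig = (2;(1,1))
  P = {4,8}:  v_{4} + v_{8} = v_{7} + v_{9}  ⟹  sig = (2;(1,1))
  P = {8,10}:  v_{8} + v_{10} = v_{3} + v_{9}  ⟹  sig = (2;(1,1))
  P = {4,6}:  v_{4} + v_{6} = v_{2} + v_{7} + v_{11}  ⟹  sig = (2;(1,1,1))
  P = {6,10}:  v_{6} + v_{10} = v_{2} + v_{3} + v_{11}  ⟹  sig = (2;(1,1,1))
  P = {1,4}:  v_{1} + v_{4} = v_{2} + v_{5} + v_{7} + v_{11}  ⟹  sig = (2;(1,1,1,1))
  P = {1,10}:  v_{1} + v_{10} = v_{2} + v_{3} + v_{5} + v_{11}  ⟹  sig = (2;(1,1,1,1))
  P = {1,8}:  v_{1} + v_{8} = 2·v_{3} + 2·v_{7}  ⟹  sig = (2;(2,2))
  P = {3,7,9}:  v_{3} + v_{7} + v_{9} = v_{8}  ⟹  sig = (3;(1))
  P = {2,8,11}:  v_{2} + v_{8} + v_{11} = v_{6} + v_{9}  ⟹  sig = (3;(1,1))
  P = {2,5,9,11}:  v_{2} + v_{5} + v_{9} + v_{11} = 0  ⟹  sig = (4;())
  P = {2,3,7,11}:  v_{2} + v_{3} + v_{7} + v_{11} = v_{6}  ⟹  sig = (4;(1))

Sorted signature multiset PRS(X):
[(2;()), (2;()), (2;(1)), (2;(1,1)), (2;(1,1)), (2;(1,1)), (2;(1,1,1)), (2;(1,1,1)), (2;(1,1,1,1)), (2;(1,1,1,1)), (2;(2,2)), (3;(1)), (3;(1,1)), (4;()), (4;(1))]


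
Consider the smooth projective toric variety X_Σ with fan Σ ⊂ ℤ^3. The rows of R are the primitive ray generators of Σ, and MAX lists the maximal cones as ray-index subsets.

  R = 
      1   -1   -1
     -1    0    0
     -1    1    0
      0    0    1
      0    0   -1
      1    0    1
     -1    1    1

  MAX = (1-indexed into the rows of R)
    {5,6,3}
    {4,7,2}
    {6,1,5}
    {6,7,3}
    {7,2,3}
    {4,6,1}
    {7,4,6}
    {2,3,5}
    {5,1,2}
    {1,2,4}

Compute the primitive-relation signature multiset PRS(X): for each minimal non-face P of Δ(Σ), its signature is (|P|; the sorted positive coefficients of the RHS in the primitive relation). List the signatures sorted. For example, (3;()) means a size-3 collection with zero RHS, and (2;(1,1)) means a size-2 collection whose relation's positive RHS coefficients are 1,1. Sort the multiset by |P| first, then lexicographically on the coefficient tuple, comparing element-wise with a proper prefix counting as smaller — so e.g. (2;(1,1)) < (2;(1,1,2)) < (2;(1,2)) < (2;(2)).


The 6 primitive collections of Σ (r=7, n=3):

  • {1,7}:  v_{1} + v_{7} = 0  ⟹  sig = (2;())
  • {4,5}:  v_{4} + v_{5} = 0  ⟹  sig = (2;())
  • {1,3}:  v_{1} + v_{3} = v_{5}  ⟹  sig = (2;(1))
  • {2,6}:  v_{2} + v_{6} = v_{4}  ⟹  sig = (2;(1))
  • {3,4}:  v_{3} + v_{4} = v_{7}  ⟹  sig = (2;(1))
  • {5,7}:  v_{5} + v_{7} = v_{3}  ⟹  sig = (2;(1))

Hence PRS(X_Σ) =
[(2;()), (2;()), (2;(1)), (2;(1)), (2;(1)), (2;(1))]


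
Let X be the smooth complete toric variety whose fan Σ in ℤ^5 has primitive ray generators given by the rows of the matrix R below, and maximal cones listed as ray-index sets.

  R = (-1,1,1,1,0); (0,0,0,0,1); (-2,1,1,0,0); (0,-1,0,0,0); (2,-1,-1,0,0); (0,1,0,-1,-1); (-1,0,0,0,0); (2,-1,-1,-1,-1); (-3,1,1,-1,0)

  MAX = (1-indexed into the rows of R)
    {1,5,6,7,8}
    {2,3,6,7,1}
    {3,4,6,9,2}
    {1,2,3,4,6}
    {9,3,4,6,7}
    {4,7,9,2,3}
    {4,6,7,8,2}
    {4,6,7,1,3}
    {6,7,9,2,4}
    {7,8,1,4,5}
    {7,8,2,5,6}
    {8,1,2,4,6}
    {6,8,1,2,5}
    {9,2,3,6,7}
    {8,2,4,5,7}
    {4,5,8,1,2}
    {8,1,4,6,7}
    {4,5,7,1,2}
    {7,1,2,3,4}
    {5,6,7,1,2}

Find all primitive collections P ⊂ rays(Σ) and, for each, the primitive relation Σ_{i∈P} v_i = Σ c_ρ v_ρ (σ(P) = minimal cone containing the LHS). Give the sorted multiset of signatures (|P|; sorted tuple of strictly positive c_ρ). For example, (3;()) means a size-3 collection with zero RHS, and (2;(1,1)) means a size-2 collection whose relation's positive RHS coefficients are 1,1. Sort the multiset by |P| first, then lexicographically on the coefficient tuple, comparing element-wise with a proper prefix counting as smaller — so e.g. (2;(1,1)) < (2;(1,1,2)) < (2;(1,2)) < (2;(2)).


Δ(Σ) — 9 vertices, 9 min non-faces:

  P = {3,5}:  v_{3} + v_{5} = 0  ⇒ sig = (2;())
  P = {3,8}:  v_{3} + v_{8} = v_{4} + v_{6}  ⇒ sig = (2;(1,1))
  P = {5,9}:  v_{5} + v_{9} = v_{2} + v_{4} + v_{6} + v_{7}  ⇒ sig = (2;(1,1,1,1))
  P = {8,9}:  v_{8} + v_{9} = v_{2} + 2·v_{4} + 2·v_{6} + v_{7}  ⇒ sig = (2;(1,1,2,2))
  P = {1,9}:  v_{1} + v_{9} = 2·v_{3}  ⇒ sig = (2;(2))
  P = {4,5,6}:  v_{4} + v_{5} + v_{6} = v_{8}  ⇒ sig = (3;(1))
  P = {1,2,7,8}:  v_{1} + v_{2} + v_{7} + v_{8} = 0  ⇒ sig = (4;())
  P = {1,2,4,6,7}:  v_{1} + v_{2} + v_{4} + v_{6} + v_{7} = v_{3}  ⇒ sig = (5;(1))
  P = {2,3,4,6,7}:  v_{2} + v_{3} + v_{4} + v_{6} + v_{7} = v_{9}  ⇒ sig = (5;(1))

Signatures (|P|; sorted positive RHS coefficients), sorted:
{ (2;()),  (2;(1,1)),  (2;(1,1,1,1)),  (2;(1,1,2,2)),  (2;(2)),  (3;(1)),  (4;()),  (5;(1)) ×2 }


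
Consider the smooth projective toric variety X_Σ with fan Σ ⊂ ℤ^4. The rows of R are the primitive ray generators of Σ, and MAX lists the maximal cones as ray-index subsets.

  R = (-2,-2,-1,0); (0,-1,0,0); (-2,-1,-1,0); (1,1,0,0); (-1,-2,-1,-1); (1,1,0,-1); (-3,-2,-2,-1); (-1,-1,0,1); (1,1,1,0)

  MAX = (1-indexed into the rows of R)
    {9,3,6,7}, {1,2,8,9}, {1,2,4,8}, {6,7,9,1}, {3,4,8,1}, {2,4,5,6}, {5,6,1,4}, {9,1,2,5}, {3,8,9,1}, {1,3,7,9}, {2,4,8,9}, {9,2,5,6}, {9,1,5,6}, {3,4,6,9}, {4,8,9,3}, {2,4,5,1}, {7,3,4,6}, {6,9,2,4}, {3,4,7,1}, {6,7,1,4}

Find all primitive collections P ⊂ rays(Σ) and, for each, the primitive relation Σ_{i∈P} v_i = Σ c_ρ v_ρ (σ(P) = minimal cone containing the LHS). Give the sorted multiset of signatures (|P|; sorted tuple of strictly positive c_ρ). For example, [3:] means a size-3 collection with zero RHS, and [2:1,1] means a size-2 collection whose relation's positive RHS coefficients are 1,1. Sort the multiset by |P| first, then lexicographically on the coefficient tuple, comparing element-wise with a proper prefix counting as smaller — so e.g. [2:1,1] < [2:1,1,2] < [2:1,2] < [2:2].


Σ has 12 primitive collections:

  {6,8}:  v_{6} + v_{8} = 0  ⟹  sig = [2:]
  {2,3}:  v_{2} + v_{3} = v_{1}  ⟹  sig = [2:1]
  {5,8}:  v_{5} + v_{8} = v_{1} + v_{2}  ⟹  sig = [2:1,1]
  {7,8}:  v_{7} + v_{8} = v_{1} + v_{3}  ⟹  sig = [2:1,1]
  {2,7}:  v_{2} + v_{7} = 2·v_{1} + v_{6}  ⟹  sig = [2:1,2]
  {3,5}:  v_{3} + v_{5} = 2·v_{1} + v_{6}  ⟹  sig = [2:1,2]
  {5,7}:  v_{5} + v_{7} = 3·v_{1} + 2·v_{6}  ⟹  sig = [2:2,3]
  {1,4,9}:  v_{1} + v_{4} + v_{9} = 0  ⟹  sig = [3:]
  {1,2,6}:  v_{1} + v_{2} + v_{6} = v_{5}  ⟹  sig = [3:1]
  {1,3,6}:  v_{1} + v_{3} + v_{6} = v_{7}  ⟹  sig = [3:1]
  {4,5,9}:  v_{4} + v_{5} + v_{9} = v_{2} + v_{6}  ⟹  sig = [3:1,1]
  {4,7,9}:  v_{4} + v_{7} + v_{9} = v_{3} + v_{6}  ⟹  sig = [3:1,1]

Hence PRS(X_Σ) =
    |P|=2: 7 collections, coeffs (), (1), (1,1), (1,1), (1,2), (1,2), (2,3)
    |P|=3: 5 collections, coeffs (), (1), (1), (1,1), (1,1)


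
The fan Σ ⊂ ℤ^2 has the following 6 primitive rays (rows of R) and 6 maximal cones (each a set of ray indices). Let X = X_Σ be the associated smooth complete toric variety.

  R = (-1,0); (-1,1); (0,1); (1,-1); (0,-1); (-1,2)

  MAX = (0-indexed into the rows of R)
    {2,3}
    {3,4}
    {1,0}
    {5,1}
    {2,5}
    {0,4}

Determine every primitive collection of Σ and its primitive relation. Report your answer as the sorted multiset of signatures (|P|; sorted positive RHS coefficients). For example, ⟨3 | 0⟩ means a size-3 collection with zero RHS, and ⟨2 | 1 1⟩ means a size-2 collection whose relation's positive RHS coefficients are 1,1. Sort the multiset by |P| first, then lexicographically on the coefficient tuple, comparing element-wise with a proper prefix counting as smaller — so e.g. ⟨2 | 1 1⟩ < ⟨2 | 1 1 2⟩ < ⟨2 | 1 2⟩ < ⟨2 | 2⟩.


|primitive collections| = 9. Relations:

  • {1,3}:  v_{1} + v_{3} = 0  ⟹  sig = ⟨2 | 0⟩
  • {2,4}:  v_{2} + v_{4} = 0  ⟹  sig = ⟨2 | 0⟩
  • {0,2}:  v_{0} + v_{2} = v_{1}  ⟹  sig = ⟨2 | 1⟩
  • {0,3}:  v_{0} + v_{3} = v_{4}  ⟹  sig = ⟨2 | 1⟩
  • {1,2}:  v_{1} + v_{2} = v_{5}  ⟹  sig = ⟨2 | 1⟩
  • {1,4}:  v_{1} + v_{4} = v_{0}  ⟹  sig = ⟨2 | 1⟩
  • {3,5}:  v_{3} + v_{5} = v_{2}  ⟹  sig = ⟨2 | 1⟩
  • {4,5}:  v_{4} + v_{5} = v_{1}  ⟹  sig = ⟨2 | 1⟩
  • {0,5}:  v_{0} + v_{5} = 2·v_{1}  ⟹  sig = ⟨2 | 2⟩

Sorted signature multiset PRS(X):
    ⟨2 | 0⟩
    ⟨2 | 0⟩
    ⟨2 | 1⟩
    ⟨2 | 1⟩
    ⟨2 | 1⟩
    ⟨2 | 1⟩
    ⟨2 | 1⟩
    ⟨2 | 1⟩
    ⟨2 | 2⟩


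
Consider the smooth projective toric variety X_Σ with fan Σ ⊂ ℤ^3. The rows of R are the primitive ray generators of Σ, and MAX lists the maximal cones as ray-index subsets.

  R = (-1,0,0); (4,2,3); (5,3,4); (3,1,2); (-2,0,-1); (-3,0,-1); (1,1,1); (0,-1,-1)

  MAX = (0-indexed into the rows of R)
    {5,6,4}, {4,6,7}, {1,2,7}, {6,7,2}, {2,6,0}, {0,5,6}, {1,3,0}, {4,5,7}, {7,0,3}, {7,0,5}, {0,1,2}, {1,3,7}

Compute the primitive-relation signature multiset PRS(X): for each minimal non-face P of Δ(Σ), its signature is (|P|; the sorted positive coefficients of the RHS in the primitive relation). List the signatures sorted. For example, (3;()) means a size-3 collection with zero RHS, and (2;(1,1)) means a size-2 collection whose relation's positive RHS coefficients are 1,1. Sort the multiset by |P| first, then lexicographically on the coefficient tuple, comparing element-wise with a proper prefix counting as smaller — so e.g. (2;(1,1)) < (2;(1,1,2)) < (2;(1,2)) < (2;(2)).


|primitive collections| = 14. Relations:

  • {0,4}:  v_{0} + v_{4} = v_{5}  ⟹  sig = (2;(1))
  • {1,6}:  v_{1} + v_{6} = v_{2}  ⟹  sig = (2;(1))
  • {3,4}:  v_{3} + v_{4} = v_{6}  ⟹  sig = (2;(1))
  • {3,6}:  v_{3} + v_{6} = v_{1}  ⟹  sig = (2;(1))
  • {3,5}:  v_{3} + v_{5} = v_{0} + v_{6}  ⟹  sig = (2;(1,1))
  • {1,5}:  v_{1} + v_{5} = v_{0} + 2·v_{6}  ⟹  sig = (2;(1,2))
  • {2,5}:  v_{2} + v_{5} = v_{0} + 3·v_{6}  ⟹  sig = (2;(1,3))
  • {1,4}:  v_{1} + v_{4} = 2·v_{6}  ⟹  sig = (2;(2))
  • {2,3}:  v_{2} + v_{3} = 2·v_{1}  ⟹  sig = (2;(2))
  • {2,4}:  v_{2} + v_{4} = 3·v_{6}  ⟹  sig = (2;(3))
  • {0,6,7}:  v_{0} + v_{6} + v_{7} = 0  ⟹  sig = (3;())
  • {0,1,7}:  v_{0} + v_{1} + v_{7} = v_{3}  ⟹  sig = (3;(1))
  • {0,2,7}:  v_{0} + v_{2} + v_{7} = v_{1}  ⟹  sig = (3;(1))
  • {5,6,7}:  v_{5} + v_{6} + v_{7} = v_{4}  ⟹  sig = (3;(1))

Sorted signature multiset PRS(X):
    (2;(1))
    (2;(1))
    (2;(1))
    (2;(1))
    (2;(1,1))
    (2;(1,2))
    (2;(1,3))
    (2;(2))
    (2;(2))
    (2;(3))
    (3;())
    (3;(1))
    (3;(1))
    (3;(1))


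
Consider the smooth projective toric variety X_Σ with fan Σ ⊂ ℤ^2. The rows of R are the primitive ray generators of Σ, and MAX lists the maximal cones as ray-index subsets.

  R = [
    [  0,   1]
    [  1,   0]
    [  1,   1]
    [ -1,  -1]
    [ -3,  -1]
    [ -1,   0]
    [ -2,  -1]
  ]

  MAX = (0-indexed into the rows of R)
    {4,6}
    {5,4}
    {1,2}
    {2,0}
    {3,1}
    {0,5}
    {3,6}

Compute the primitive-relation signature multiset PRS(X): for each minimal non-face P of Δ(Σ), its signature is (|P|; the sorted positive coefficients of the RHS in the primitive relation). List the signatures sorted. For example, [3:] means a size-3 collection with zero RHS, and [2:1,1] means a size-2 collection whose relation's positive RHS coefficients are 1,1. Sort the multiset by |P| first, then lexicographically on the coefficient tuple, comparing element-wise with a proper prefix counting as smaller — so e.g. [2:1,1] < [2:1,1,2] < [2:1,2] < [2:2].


14 minimal non-faces of Δ(Σ) (on 7 rays):

  P = {1,5}:  v_{1} + v_{5} = 0  ⟹  sig = [2:]
  P = {2,3}:  v_{2} + v_{3} = 0  ⟹  sig = [2:]
  P = {0,1}:  v_{0} + v_{1} = v_{2}  ⟹  sig = [2:1]
  P = {0,3}:  v_{0} + v_{3} = v_{5}  ⟹  sig = [2:1]
  P = {1,4}:  v_{1} + v_{4} = v_{6}  ⟹  sig = [2:1]
  P = {1,6}:  v_{1} + v_{6} = v_{3}  ⟹  sig = [2:1]
  P = {2,5}:  v_{2} + v_{5} = v_{0}  ⟹  sig = [2:1]
  P = {2,6}:  v_{2} + v_{6} = v_{5}  ⟹  sig = [2:1]
  P = {3,5}:  v_{3} + v_{5} = v_{6}  ⟹  sig = [2:1]
  P = {5,6}:  v_{5} + v_{6} = v_{4}  ⟹  sig = [2:1]
  P = {0,6}:  v_{0} + v_{6} = 2·v_{5}  ⟹  sig = [2:2]
  P = {2,4}:  v_{2} + v_{4} = 2·v_{5}  ⟹  sig = [2:2]
  P = {3,4}:  v_{3} + v_{4} = 2·v_{6}  ⟹  sig = [2:2]
  P = {0,4}:  v_{0} + v_{4} = 3·v_{5}  ⟹  sig = [2:3]

Hence PRS(X_Σ) =
{ [2:] ×2,  [2:1] ×8,  [2:2] ×3,  [2:3] }


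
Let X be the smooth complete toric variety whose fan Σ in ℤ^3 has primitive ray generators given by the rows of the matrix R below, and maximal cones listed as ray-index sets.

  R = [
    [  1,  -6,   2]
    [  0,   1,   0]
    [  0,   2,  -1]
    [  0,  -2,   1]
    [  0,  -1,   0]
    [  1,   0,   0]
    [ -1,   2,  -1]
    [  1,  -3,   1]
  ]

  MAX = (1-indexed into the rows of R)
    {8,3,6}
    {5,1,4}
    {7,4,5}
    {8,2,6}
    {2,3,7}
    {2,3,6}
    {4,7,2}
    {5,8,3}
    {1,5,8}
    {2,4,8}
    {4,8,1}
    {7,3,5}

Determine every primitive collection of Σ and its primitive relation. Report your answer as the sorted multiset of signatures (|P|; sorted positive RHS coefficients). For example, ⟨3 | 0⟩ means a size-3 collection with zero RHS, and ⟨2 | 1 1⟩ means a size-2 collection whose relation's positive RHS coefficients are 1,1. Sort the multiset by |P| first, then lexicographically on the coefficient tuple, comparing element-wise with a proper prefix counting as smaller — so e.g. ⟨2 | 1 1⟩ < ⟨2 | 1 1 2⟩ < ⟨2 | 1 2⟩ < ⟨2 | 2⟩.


The 12 primitive collections of Σ (r=8, n=3):

  • {2,5}:  v_{2} + v_{5} = 0  ⇒ sig = ⟨2 | 0⟩
  • {3,4}:  v_{3} + v_{4} = 0  ⇒ sig = ⟨2 | 0⟩
  • {6,7}:  v_{6} + v_{7} = v_{3}  ⇒ sig = ⟨2 | 1⟩
  • {7,8}:  v_{7} + v_{8} = v_{5}  ⇒ sig = ⟨2 | 1⟩
  • {1,2}:  v_{1} + v_{2} = v_{4} + v_{8}  ⇒ sig = ⟨2 | 1 1⟩
  • {1,3}:  v_{1} + v_{3} = v_{5} + v_{8}  ⇒ sig = ⟨2 | 1 1⟩
  • {4,6}:  v_{4} + v_{6} = v_{2} + v_{8}  ⇒ sig = ⟨2 | 1 1⟩
  • {5,6}:  v_{5} + v_{6} = v_{3} + v_{8}  ⇒ sig = ⟨2 | 1 1⟩
  • {1,7}:  v_{1} + v_{7} = v_{4} + 2·v_{5}  ⇒ sig = ⟨2 | 1 2⟩
  • {1,6}:  v_{1} + v_{6} = 2·v_{8}  ⇒ sig = ⟨2 | 2⟩
  • {2,3,8}:  v_{2} + v_{3} + v_{8} = v_{6}  ⇒ sig = ⟨3 | 1⟩
  • {4,5,8}:  v_{4} + v_{5} + v_{8} = v_{1}  ⇒ sig = ⟨3 | 1⟩

Signatures (|P|; sorted positive RHS coefficients), sorted:
{ ⟨2 | 0⟩ ×2,  ⟨2 | 1⟩ ×2,  ⟨2 | 1 1⟩ ×4,  ⟨2 | 1 2⟩,  ⟨2 | 2⟩,  ⟨3 | 1⟩ ×2 }


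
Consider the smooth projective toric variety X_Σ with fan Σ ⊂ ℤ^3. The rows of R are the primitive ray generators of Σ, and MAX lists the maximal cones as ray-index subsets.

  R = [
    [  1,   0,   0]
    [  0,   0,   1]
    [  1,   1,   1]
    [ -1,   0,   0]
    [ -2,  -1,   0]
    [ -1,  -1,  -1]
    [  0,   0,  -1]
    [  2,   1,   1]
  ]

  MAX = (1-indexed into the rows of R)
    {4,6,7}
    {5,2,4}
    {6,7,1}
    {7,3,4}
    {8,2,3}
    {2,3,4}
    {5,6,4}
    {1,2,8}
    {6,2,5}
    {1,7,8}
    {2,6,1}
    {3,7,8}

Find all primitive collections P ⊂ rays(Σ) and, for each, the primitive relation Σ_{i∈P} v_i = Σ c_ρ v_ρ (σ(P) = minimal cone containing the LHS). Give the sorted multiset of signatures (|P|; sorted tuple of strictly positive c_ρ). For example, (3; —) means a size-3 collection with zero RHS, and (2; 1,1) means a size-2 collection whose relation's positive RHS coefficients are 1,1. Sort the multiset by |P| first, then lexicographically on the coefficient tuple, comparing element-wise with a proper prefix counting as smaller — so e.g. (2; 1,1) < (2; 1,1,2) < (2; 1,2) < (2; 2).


11 minimal non-faces of Δ(Σ) (on 8 rays):

  • {1,4}:  v_{1} + v_{4} = 0  ⟹  sig = (2; —)
  • {2,7}:  v_{2} + v_{7} = 0  ⟹  sig = (2; —)
  • {3,6}:  v_{3} + v_{6} = 0  ⟹  sig = (2; —)
  • {1,3}:  v_{1} + v_{3} = v_{8}  ⟹  sig = (2; 1)
  • {4,8}:  v_{4} + v_{8} = v_{3}  ⟹  sig = (2; 1)
  • {5,8}:  v_{5} + v_{8} = v_{2}  ⟹  sig = (2; 1)
  • {6,8}:  v_{6} + v_{8} = v_{1}  ⟹  sig = (2; 1)
  • {1,5}:  v_{1} + v_{5} = v_{2} + v_{6}  ⟹  sig = (2; 1,1)
  • {3,5}:  v_{3} + v_{5} = v_{2} + v_{4}  ⟹  sig = (2; 1,1)
  • {5,7}:  v_{5} + v_{7} = v_{4} + v_{6}  ⟹  sig = (2; 1,1)
  • {2,4,6}:  v_{2} + v_{4} + v_{6} = v_{5}  ⟹  sig = (3; 1)

Hence PRS(X_Σ) =
    |P|=2: 10 collections, coeffs (), (), (), (1), (1), (1), (1), (1,1), (1,1), (1,1)
    |P|=3: 1 collection, coeffs (1)


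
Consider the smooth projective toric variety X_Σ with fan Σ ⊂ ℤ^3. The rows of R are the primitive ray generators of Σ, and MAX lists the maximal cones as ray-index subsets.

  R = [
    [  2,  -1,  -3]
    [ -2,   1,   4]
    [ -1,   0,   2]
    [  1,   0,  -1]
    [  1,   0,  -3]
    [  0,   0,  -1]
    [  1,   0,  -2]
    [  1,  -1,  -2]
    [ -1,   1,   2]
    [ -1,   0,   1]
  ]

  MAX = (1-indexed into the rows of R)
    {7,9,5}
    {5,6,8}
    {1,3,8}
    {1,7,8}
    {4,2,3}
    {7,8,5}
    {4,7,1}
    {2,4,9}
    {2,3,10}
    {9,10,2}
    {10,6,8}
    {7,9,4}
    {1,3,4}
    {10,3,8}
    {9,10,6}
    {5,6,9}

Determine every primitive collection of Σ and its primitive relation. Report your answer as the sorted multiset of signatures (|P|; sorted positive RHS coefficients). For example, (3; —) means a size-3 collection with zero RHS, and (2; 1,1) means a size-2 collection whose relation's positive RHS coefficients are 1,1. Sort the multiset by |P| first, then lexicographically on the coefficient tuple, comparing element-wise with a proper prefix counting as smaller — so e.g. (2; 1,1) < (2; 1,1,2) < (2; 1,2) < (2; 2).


Minimal non-faces — 21 found among 10 rays, 16 max cones:

  • {3,7}:  v_{3} + v_{7} = 0 — sig = (2; —)
  • {4,10}:  v_{4} + v_{10} = 0 — sig = (2; —)
  • {8,9}:  v_{8} + v_{9} = 0 — sig = (2; —)
  • {1,9}:  v_{1} + v_{9} = v_{4} — sig = (2; 1)
  • {1,10}:  v_{1} + v_{10} = v_{8} — sig = (2; 1)
  • {2,7}:  v_{2} + v_{7} = v_{9} — sig = (2; 1)
  • {2,8}:  v_{2} + v_{8} = v_{3} — sig = (2; 1)
  • {3,5}:  v_{3} + v_{5} = v_{6} — sig = (2; 1)
  • {3,6}:  v_{3} + v_{6} = v_{10} — sig = (2; 1)
  • {3,9}:  v_{3} + v_{9} = v_{2} — sig = (2; 1)
  • {4,6}:  v_{4} + v_{6} = v_{7} — sig = (2; 1)
  • {4,8}:  v_{4} + v_{8} = v_{1} — sig = (2; 1)
  • {6,7}:  v_{6} + v_{7} = v_{5} — sig = (2; 1)
  • {7,10}:  v_{7} + v_{10} = v_{6} — sig = (2; 1)
  • {1,2}:  v_{1} + v_{2} = v_{3} + v_{4} — sig = (2; 1,1)
  • {1,6}:  v_{1} + v_{6} = v_{7} + v_{8} — sig = (2; 1,1)
  • {2,5}:  v_{2} + v_{5} = v_{6} + v_{9} — sig = (2; 1,1)
  • {2,6}:  v_{2} + v_{6} = v_{9} + v_{10} — sig = (2; 1,1)
  • {1,5}:  v_{1} + v_{5} = 2·v_{7} + v_{8} — sig = (2; 1,2)
  • {4,5}:  v_{4} + v_{5} = 2·v_{7} — sig = (2; 2)
  • {5,10}:  v_{5} + v_{10} = 2·v_{6} — sig = (2; 2)

so the primitive-relation signature multiset is
    (2; —)
    (2; —)
    (2; —)
    (2; 1)
    (2; 1)
    (2; 1)
    (2; 1)
    (2; 1)
    (2; 1)
    (2; 1)
    (2; 1)
    (2; 1)
    (2; 1)
    (2; 1)
    (2; 1,1)
    (2; 1,1)
    (2; 1,1)
    (2; 1,1)
    (2; 1,2)
    (2; 2)
    (2; 2)
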